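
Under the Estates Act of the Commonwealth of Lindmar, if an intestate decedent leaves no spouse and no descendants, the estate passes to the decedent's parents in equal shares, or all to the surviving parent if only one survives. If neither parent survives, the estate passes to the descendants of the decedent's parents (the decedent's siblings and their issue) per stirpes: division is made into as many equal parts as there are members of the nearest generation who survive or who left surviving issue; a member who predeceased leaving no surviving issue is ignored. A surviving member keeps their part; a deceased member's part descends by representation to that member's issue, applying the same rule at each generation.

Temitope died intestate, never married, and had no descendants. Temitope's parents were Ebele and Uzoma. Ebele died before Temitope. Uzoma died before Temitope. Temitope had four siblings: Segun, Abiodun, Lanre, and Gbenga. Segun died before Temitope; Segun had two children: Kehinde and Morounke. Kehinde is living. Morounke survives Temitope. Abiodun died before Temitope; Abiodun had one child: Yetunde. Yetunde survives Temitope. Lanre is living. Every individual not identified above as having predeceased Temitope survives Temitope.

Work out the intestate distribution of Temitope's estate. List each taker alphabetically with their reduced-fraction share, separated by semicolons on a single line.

Gbenga 1/4; Kehinde 1/8; Lanre 1/4; Morounke 1/8; Yetunde 1/4

Neither parent survives and there are no descendants, so the estate passes to Temitope's siblings and their issue per stirpes.
The estate is divided into 4 equal shares of 1/4 among Segun, Abiodun, Lanre, Gbenga.
Segun predeceased; the 1/4 allotted to Segun's branch passes to Segun's issue by representation.
The 1/4 is divided into 2 equal shares of 1/8 among Kehinde, Morounke.
Kehinde is living and takes 1/8.
Morounke is living and takes 1/8.
Abiodun predeceased; the 1/4 allotted to Abiodun's branch passes to Abiodun's issue by representation.
Yetunde is the sole taker at this level and receives the full 1/4.
Lanre is living and takes 1/4.
Gbenga is living and takes 1/4.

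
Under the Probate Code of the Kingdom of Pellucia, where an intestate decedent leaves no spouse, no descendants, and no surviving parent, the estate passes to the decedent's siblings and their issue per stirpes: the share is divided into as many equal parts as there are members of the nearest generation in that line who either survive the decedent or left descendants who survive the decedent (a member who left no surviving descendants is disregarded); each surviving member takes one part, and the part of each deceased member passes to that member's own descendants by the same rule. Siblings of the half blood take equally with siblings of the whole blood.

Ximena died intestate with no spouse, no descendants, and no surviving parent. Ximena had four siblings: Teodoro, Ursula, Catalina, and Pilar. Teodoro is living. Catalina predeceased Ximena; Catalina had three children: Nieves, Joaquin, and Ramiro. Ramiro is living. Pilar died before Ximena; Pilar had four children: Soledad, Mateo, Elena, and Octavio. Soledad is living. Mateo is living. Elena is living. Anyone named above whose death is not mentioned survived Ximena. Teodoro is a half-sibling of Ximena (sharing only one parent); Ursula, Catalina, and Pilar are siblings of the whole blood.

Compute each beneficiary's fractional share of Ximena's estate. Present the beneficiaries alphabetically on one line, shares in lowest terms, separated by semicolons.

No spouse, descendants, or parent survives, so the estate passes to Ximena's siblings per stirpes.
Half-blood and whole-blood siblings take equally under the stated rule.
The estate is divided into 4 equal shares of 1/4 among Teodoro, Ursula, Catalina, Pilar.
Teodoro is living and takes 1/4.
Ursula is living and takes 1/4.
Catalina predeceased; the 1/4 allotted to Catalina's branch passes to Catalina's issue by representation.
The 1/4 is divided into 3 equal shares of 1/12 among Nieves, Joaquin, Ramiro.
Nieves is living and takes 1/12.
Joaquin is living and takes 1/12.
Ramiro is living and takes 1/12.
Pilar predeceased; the 1/4 allotted to Pilar's branch passes to Pilar's issue by representation.
The 1/4 is divided into 4 equal shares of 1/16 among Soledad, Mateo, Elena, Octavio.
Soledad is living and takes 1/16.
Mateo is living and takes 1/16.
Elena is living and takes 1/16.
Octavio is living and takes 1/16.

Elena 1/16; Joaquin 1/12; Mateo 1/16; Nieves 1/12; Octavio 1/16; Ramiro 1/12; Soledad 1/16; Teodoro 1/4; Ursula 1/4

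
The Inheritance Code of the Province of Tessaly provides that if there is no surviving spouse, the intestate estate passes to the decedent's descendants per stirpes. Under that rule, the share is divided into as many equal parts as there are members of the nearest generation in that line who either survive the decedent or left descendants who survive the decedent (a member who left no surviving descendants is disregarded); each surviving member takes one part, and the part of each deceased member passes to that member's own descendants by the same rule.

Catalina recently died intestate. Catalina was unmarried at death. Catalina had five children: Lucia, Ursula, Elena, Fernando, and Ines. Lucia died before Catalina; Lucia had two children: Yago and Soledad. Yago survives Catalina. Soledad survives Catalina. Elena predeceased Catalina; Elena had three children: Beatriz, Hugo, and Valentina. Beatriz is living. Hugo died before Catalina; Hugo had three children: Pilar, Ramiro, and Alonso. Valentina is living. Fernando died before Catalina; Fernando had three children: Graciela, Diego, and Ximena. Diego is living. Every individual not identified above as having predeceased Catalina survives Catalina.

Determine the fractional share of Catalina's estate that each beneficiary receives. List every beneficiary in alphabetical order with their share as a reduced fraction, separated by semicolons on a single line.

There is no surviving spouse, so the entire estate passes to Catalina's descendants per stirpes.
The estate is divided into 5 equal shares of 1/5 among Lucia, Ursula, Elena, Fernando, Ines.
Lucia predeceased; the 1/5 allotted to Lucia's branch passes to Lucia's issue by representation.
The 1/5 is divided into 2 equal shares of 1/10 among Yago, Soledad.
Yago is living and takes 1/10.
Soledad is living and takes 1/10.
Ursula is living and takes 1/5.
Elena predeceased; the 1/5 allotted to Elena's branch passes to Elena's issue by representation.
The 1/5 is divided into 3 equal shares of 1/15 among Beatriz, Hugo, Valentina.
Beatriz is living and takes 1/15.
Hugo predeceased; the 1/15 allotted to Hugo's branch passes to Hugo's issue by representation.
The 1/15 is divided into 3 equal shares of 1/45 among Pilar, Ramiro, Alonso.
Pilar is living and takes 1/45.
Ramiro is living and takes 1/45.
Alonso is living and takes 1/45.
Valentina is living and takes 1/15.
Fernando predeceased; the 1/5 allotted to Fernando's branch passes to Fernando's issue by representation.
The 1/5 is divided into 3 equal shares of 1/15 among Graciela, Diego, Ximena.
Graciela is living and takes 1/15.
Diego is living and takes 1/15.
Ximena is living and takes 1/15.
Ines is living and takes 1/5.

Alonso 1/45; Beatriz 1/15; Diego 1/15; Graciela 1/15; Ines 1/5; Pilar 1/45; Ramiro 1/45; Soledad 1/10; Ursula 1/5; Valentina 1/15; Ximena 1/15; Yago 1/10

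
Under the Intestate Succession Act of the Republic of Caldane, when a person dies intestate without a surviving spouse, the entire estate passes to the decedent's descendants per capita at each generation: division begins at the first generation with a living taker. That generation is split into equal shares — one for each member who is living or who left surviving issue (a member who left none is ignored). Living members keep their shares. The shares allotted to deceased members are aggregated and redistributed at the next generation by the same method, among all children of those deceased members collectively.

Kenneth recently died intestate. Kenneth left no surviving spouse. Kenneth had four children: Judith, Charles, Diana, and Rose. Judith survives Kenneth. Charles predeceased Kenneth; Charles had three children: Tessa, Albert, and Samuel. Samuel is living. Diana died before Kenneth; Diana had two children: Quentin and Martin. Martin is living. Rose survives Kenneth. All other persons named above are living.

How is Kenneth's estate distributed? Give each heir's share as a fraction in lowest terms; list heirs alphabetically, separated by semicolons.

Albert 1/10; Judith 1/4; Martin 1/10; Quentin 1/10; Rose 1/4; Samuel 1/10; Tessa 1/10

There is no surviving spouse, so the entire estate passes to Kenneth's descendants per capita at each generation.
At generation 1 (Judith, Charles, Diana, Rose) there are 4 shares of (1)/4 = 1/4 each.
Living: Judith and Rose — each takes 1/4.
Deceased: Charles and Diana. Their combined 1/2 is pooled and carried to generation 2.
At generation 2 (Tessa, Albert, Samuel, Quentin, Martin) there are 5 shares of (1/2)/5 = 1/10 each.
Living: Tessa, Albert, Samuel, Quentin, and Martin — each takes 1/10.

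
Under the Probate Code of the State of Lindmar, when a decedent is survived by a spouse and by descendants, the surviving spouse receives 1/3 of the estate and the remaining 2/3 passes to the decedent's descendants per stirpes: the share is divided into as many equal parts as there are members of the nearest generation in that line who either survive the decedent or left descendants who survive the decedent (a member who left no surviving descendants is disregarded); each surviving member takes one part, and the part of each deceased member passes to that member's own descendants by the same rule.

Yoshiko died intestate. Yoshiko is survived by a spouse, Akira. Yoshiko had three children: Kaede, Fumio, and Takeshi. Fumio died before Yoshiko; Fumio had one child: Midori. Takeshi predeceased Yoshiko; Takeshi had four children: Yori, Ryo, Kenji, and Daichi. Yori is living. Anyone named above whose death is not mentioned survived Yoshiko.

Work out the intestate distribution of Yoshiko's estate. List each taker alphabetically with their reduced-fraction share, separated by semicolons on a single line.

Akira, as surviving spouse, takes 1/3.
The remaining 2/3 passes to Yoshiko's descendants per stirpes.
The 2/3 is divided into 3 equal shares of 2/9 among Kaede, Fumio, Takeshi.
Kaede is living and takes 2/9.
Fumio predeceased; the 2/9 allotted to Fumio's branch passes to Fumio's issue by representation.
Midori is the sole taker at this level and receives the full 2/9.
Takeshi predeceased; the 2/9 allotted to Takeshi's branch passes to Takeshi's issue by representation.
The 2/9 is divided into 4 equal shares of 1/18 among Yori, Ryo, Kenji, Daichi.
Yori is living and takes 1/18.
Ryo is living and takes 1/18.
Kenji is living and takes 1/18.
Daichi is living and takes 1/18.

Akira 1/3; Daichi 1/18; Kaede 2/9; Kenji 1/18; Midori 2/9; Ryo 1/18; Yori 1/18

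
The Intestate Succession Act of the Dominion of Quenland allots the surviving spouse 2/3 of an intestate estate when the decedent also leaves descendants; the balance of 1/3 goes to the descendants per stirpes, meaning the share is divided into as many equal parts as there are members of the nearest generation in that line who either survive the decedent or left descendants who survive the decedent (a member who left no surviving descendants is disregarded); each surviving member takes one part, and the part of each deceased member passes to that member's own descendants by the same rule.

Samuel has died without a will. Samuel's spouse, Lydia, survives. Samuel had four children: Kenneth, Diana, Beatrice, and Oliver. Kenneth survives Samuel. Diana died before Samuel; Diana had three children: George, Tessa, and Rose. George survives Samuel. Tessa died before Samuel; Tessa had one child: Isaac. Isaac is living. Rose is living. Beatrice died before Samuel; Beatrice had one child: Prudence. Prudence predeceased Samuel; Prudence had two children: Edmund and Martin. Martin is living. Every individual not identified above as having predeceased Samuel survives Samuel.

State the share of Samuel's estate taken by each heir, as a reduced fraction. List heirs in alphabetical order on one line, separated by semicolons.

Lydia, as surviving spouse, takes 2/3.
The remaining 1/3 passes to Samuel's descendants per stirpes.
The 1/3 is divided into 4 equal shares of 1/12 among Kenneth, Diana, Beatrice, Oliver.
Kenneth is living and takes 1/12.
Diana predeceased; the 1/12 allotted to Diana's branch passes to Diana's issue by representation.
The 1/12 is divided into 3 equal shares of 1/36 among George, Tessa, Rose.
George is living and takes 1/36.
Tessa predeceased; the 1/36 allotted to Tessa's branch passes to Tessa's issue by representation.
Isaac is the sole taker at this level and receives the full 1/36.
Rose is living and takes 1/36.
Beatrice predeceased; the 1/12 allotted to Beatrice's branch passes to Beatrice's issue by representation.
Prudence's line is the sole branch at this level, so the full 1/12 passes to Prudence's issue by representation.
The 1/12 is divided into 2 equal shares of 1/24 among Edmund, Martin.
Edmund is living and takes 1/24.
Martin is living and takes 1/24.
Oliver is living and takes 1/12.

Edmund 1/24; George 1/36; Isaac 1/36; Kenneth 1/12; Lydia 2/3; Martin 1/24; Oliver 1/12; Rose 1/36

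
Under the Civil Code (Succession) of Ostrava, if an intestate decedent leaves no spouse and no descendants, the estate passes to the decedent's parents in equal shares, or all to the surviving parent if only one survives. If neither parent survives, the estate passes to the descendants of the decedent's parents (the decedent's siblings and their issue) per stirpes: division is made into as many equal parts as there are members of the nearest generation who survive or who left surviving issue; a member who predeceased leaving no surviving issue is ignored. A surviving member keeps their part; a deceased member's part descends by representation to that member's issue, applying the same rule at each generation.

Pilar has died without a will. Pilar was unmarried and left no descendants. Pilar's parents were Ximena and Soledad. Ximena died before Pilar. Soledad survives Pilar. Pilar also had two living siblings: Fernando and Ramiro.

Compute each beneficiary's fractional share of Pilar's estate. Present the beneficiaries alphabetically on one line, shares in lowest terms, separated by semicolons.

Soledad 1

Only one parent, Soledad, survives, so Soledad takes the entire estate. The siblings take nothing because a surviving parent has priority.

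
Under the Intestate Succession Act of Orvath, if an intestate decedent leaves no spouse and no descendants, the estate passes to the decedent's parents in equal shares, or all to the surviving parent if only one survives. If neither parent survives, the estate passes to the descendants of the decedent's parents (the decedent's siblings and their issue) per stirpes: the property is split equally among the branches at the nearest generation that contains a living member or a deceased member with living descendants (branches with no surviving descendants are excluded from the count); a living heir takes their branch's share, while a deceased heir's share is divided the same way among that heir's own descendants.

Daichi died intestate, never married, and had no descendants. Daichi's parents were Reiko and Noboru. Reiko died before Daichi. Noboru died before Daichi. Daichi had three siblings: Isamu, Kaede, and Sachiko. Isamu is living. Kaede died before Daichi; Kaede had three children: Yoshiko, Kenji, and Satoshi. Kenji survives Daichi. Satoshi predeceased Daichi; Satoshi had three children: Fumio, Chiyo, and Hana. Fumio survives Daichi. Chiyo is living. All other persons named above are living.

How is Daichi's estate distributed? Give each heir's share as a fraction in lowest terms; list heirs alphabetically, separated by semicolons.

Chiyo 1/27; Fumio 1/27; Hana 1/27; Isamu 1/3; Kenji 1/9; Sachiko 1/3; Yoshiko 1/9

Neither parent survives and there are no descendants, so the estate passes to Daichi's siblings and their issue per stirpes.
The estate is divided into 3 equal shares of 1/3 among Isamu, Kaede, Sachiko.
Isamu is living and takes 1/3.
Kaede predeceased; the 1/3 allotted to Kaede's branch passes to Kaede's issue by representation.
The 1/3 is divided into 3 equal shares of 1/9 among Yoshiko, Kenji, Satoshi.
Yoshiko is living and takes 1/9.
Kenji is living and takes 1/9.
Satoshi predeceased; the 1/9 allotted to Satoshi's branch passes to Satoshi's issue by representation.
The 1/9 is divided into 3 equal shares of 1/27 among Fumio, Chiyo, Hana.
Fumio is living and takes 1/27.
Chiyo is living and takes 1/27.
Hana is living and takes 1/27.
Sachiko is living and takes 1/3.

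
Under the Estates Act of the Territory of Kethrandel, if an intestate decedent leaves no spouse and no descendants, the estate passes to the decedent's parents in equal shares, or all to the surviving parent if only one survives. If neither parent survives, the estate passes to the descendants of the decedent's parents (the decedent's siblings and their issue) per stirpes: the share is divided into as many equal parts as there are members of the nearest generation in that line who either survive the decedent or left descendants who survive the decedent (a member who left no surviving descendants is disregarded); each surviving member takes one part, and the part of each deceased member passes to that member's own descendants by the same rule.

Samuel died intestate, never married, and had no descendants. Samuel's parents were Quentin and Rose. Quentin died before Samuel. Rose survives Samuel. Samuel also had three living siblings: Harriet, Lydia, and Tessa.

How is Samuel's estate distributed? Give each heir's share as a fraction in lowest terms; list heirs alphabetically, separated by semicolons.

Rose 1

Only one parent, Rose, survives, so Rose takes the entire estate. The siblings take nothing because a surviving parent has priority.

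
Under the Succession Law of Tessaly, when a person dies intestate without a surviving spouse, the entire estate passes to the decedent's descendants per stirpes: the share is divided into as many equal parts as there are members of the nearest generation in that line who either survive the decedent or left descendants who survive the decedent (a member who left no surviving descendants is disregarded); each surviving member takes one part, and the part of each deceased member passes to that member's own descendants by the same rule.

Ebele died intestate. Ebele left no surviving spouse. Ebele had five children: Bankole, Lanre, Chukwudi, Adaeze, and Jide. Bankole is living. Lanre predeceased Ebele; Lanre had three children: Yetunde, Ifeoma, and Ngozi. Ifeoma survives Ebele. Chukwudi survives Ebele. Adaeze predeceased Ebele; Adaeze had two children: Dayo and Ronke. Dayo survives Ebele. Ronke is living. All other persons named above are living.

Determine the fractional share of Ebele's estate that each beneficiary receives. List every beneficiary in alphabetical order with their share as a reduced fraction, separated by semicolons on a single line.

Bankole 1/5; Chukwudi 1/5; Dayo 1/10; Ifeoma 1/15; Jide 1/5; Ngozi 1/15; Ronke 1/10; Yetunde 1/15

There is no surviving spouse, so the entire estate passes to Ebele's descendants per stirpes.
The estate is divided into 5 equal shares of 1/5 among Bankole, Lanre, Chukwudi, Adaeze, Jide.
Bankole is living and takes 1/5.
Lanre predeceased; the 1/5 allotted to Lanre's branch passes to Lanre's issue by representation.
The 1/5 is divided into 3 equal shares of 1/15 among Yetunde, Ifeoma, Ngozi.
Yetunde is living and takes 1/15.
Ifeoma is living and takes 1/15.
Ngozi is living and takes 1/15.
Chukwudi is living and takes 1/5.
Adaeze predeceased; the 1/5 allotted to Adaeze's branch passes to Adaeze's issue by representation.
The 1/5 is divided into 2 equal shares of 1/10 among Dayo, Ronke.
Dayo is living and takes 1/10.
Ronke is living and takes 1/10.
Jide is living and takes 1/5.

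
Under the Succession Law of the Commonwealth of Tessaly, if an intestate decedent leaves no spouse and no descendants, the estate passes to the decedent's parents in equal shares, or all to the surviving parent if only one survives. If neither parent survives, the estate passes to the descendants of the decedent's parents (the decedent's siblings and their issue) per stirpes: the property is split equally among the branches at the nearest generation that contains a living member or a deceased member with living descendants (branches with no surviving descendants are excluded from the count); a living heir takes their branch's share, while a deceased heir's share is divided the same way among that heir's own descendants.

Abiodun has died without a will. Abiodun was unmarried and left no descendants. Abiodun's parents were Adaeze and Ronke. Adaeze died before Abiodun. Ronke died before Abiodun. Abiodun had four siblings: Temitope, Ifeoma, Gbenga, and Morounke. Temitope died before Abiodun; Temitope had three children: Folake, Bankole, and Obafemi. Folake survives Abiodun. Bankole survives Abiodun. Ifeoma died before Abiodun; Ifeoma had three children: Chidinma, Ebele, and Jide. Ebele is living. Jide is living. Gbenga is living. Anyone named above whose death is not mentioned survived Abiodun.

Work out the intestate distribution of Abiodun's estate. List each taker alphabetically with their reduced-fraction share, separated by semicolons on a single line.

Bankole 1/12; Chidinma 1/12; Ebele 1/12; Folake 1/12; Gbenga 1/4; Jide 1/12; Morounke 1/4; Obafemi 1/12

Neither parent survives and there are no descendants, so the estate passes to Abiodun's siblings and their issue per stirpes.
The estate is divided into 4 equal shares of 1/4 among Temitope, Ifeoma, Gbenga, Morounke.
Temitope predeceased; the 1/4 allotted to Temitope's branch passes to Temitope's issue by representation.
The 1/4 is divided into 3 equal shares of 1/12 among Folake, Bankole, Obafemi.
Folake is living and takes 1/12.
Bankole is living and takes 1/12.
Obafemi is living and takes 1/12.
Ifeoma predeceased; the 1/4 allotted to Ifeoma's branch passes to Ifeoma's issue by representation.
The 1/4 is divided into 3 equal shares of 1/12 among Chidinma, Ebele, Jide.
Chidinma is living and takes 1/12.
Ebele is living and takes 1/12.
Jide is living and takes 1/12.
Gbenga is living and takes 1/4.
Morounke is living and takes 1/4.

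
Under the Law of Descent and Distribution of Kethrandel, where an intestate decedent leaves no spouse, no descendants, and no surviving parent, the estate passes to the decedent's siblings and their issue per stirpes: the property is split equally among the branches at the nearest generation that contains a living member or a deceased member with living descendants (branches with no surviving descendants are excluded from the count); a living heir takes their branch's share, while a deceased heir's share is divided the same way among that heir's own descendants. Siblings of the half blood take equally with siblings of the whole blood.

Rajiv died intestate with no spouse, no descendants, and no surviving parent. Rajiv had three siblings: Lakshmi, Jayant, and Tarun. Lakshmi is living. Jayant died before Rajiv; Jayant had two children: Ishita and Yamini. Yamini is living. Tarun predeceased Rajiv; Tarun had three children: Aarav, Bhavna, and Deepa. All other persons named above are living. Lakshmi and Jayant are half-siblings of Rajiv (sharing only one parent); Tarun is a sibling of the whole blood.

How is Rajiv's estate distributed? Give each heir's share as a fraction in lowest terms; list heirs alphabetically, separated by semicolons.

No spouse, descendants, or parent survives, so the estate passes to Rajiv's siblings per stirpes.
Half-blood and whole-blood siblings take equally under the stated rule.
The estate is divided into 3 equal shares of 1/3 among Lakshmi, Jayant, Tarun.
Lakshmi is living and takes 1/3.
Jayant predeceased; the 1/3 allotted to Jayant's branch passes to Jayant's issue by representation.
The 1/3 is divided into 2 equal shares of 1/6 among Ishita, Yamini.
Ishita is living and takes 1/6.
Yamini is living and takes 1/6.
Tarun predeceased; the 1/3 allotted to Tarun's branch passes to Tarun's issue by representation.
The 1/3 is divided into 3 equal shares of 1/9 among Aarav, Bhavna, Deepa.
Aarav is living and takes 1/9.
Bhavna is living and takes 1/9.
Deepa is living and takes 1/9.

Aarav 1/9; Bhavna 1/9; Deepa 1/9; Ishita 1/6; Lakshmi 1/3; Yamini 1/6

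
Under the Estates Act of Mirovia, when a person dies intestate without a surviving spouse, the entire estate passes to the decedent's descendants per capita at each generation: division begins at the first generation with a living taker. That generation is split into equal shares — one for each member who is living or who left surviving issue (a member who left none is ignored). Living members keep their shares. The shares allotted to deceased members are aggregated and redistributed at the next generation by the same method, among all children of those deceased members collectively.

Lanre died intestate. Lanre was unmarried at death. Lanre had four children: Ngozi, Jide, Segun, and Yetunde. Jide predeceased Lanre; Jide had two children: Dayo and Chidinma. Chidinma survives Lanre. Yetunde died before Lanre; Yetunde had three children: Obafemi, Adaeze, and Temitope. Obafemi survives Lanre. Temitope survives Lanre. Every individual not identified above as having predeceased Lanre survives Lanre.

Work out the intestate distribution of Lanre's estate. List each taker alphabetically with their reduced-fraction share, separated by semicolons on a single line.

There is no surviving spouse, so the entire estate passes to Lanre's descendants per capita at each generation.
At generation 1 (Ngozi, Jide, Segun, Yetunde) there are 4 shares of (1)/4 = 1/4 each.
Living: Ngozi and Segun — each takes 1/4.
Deceased: Jide and Yetunde. Their combined 1/2 is pooled and carried to generation 2.
At generation 2 (Dayo, Chidinma, Obafemi, Adaeze, Temitope) there are 5 shares of (1/2)/5 = 1/10 each.
Living: Dayo, Chidinma, Obafemi, Adaeze, and Temitope — each takes 1/10.

Adaeze 1/10; Chidinma 1/10; Dayo 1/10; Ngozi 1/4; Obafemi 1/10; Segun 1/4; Temitope 1/10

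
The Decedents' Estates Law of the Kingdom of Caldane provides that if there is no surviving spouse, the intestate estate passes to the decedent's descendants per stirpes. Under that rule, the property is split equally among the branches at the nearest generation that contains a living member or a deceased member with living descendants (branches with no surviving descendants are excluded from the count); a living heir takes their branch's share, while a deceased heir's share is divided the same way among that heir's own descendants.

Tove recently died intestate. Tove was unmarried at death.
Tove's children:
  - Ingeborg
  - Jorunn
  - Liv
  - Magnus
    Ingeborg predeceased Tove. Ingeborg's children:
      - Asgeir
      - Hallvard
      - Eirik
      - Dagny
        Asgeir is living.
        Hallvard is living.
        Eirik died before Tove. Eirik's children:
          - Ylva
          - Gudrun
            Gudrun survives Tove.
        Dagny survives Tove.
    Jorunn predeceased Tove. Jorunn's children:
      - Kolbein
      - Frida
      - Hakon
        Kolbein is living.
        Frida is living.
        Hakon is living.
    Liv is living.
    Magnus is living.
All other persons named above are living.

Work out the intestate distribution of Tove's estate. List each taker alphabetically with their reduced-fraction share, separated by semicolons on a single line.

There is no surviving spouse, so the entire estate passes to Tove's descendants per stirpes.
The estate is divided into 4 equal shares of 1/4 among Ingeborg, Jorunn, Liv, Magnus.
Ingeborg predeceased; the 1/4 allotted to Ingeborg's branch passes to Ingeborg's issue by representation.
The 1/4 is divided into 4 equal shares of 1/16 among Asgeir, Hallvard, Eirik, Dagny.
Asgeir is living and takes 1/16.
Hallvard is living and takes 1/16.
Eirik predeceased; the 1/16 allotted to Eirik's branch passes to Eirik's issue by representation.
The 1/16 is divided into 2 equal shares of 1/32 among Ylva, Gudrun.
Ylva is living and takes 1/32.
Gudrun is living and takes 1/32.
Dagny is living and takes 1/16.
Jorunn predeceased; the 1/4 allotted to Jorunn's branch passes to Jorunn's issue by representation.
The 1/4 is divided into 3 equal shares of 1/12 among Kolbein, Frida, Hakon.
Kolbein is living and takes 1/12.
Frida is living and takes 1/12.
Hakon is living and takes 1/12.
Liv is living and takes 1/4.
Magnus is living and takes 1/4.

Asgeir 1/16; Dagny 1/16; Frida 1/12; Gudrun 1/32; Hakon 1/12; Hallvard 1/16; Kolbein 1/12; Liv 1/4; Magnus 1/4; Ylva 1/32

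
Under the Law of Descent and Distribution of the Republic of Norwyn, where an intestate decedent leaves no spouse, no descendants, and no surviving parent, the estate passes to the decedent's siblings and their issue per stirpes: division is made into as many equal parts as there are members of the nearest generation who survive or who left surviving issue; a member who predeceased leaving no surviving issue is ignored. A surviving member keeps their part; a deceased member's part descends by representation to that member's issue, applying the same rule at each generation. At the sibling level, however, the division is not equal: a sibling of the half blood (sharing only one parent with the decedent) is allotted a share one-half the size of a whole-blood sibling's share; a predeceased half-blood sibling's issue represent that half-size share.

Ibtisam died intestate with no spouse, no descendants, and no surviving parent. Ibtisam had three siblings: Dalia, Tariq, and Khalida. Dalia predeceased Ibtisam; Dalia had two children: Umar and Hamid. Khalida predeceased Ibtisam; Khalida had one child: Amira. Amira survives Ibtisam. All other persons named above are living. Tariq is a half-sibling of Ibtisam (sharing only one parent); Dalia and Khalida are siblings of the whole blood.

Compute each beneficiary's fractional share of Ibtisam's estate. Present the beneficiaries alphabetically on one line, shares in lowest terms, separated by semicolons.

No spouse, descendants, or parent survives, so the estate passes to Ibtisam's siblings per stirpes.
Half-blood siblings count for one-half the weight of whole-blood siblings at the initial division.
Dividing 1 in proportion to weights (total weight 5/2): Dalia (weight 1) → 2/5; Tariq (weight 1/2) → 1/5; Khalida (weight 1) → 2/5.
Dalia predeceased; the 2/5 allotted to Dalia's branch passes to Dalia's issue by representation.
The 2/5 is divided into 2 equal shares of 1/5 among Umar, Hamid.
Umar is living and takes 1/5.
Hamid is living and takes 1/5.
Tariq is living and takes 1/5.
Khalida predeceased; the 2/5 allotted to Khalida's branch passes to Khalida's issue by representation.
Amira is the sole taker at this level and receives the full 2/5.

Amira 2/5; Hamid 1/5; Tariq 1/5; Umar 1/5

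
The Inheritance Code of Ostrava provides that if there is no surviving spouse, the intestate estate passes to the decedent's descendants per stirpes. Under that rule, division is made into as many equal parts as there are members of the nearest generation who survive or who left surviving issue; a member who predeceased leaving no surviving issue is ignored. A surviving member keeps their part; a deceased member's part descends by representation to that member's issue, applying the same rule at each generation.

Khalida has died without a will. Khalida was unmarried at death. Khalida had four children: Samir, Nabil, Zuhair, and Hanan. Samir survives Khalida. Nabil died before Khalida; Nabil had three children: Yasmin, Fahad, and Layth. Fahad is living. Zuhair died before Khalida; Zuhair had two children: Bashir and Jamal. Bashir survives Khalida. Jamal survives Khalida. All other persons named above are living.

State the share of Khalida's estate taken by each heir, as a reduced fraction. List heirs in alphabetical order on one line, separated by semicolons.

Bashir 1/8; Fahad 1/12; Hanan 1/4; Jamal 1/8; Layth 1/12; Samir 1/4; Yasmin 1/12

There is no surviving spouse, so the entire estate passes to Khalida's descendants per stirpes.
The estate is divided into 4 equal shares of 1/4 among Samir, Nabil, Zuhair, Hanan.
Samir is living and takes 1/4.
Nabil predeceased; the 1/4 allotted to Nabil's branch passes to Nabil's issue by representation.
The 1/4 is divided into 3 equal shares of 1/12 among Yasmin, Fahad, Layth.
Yasmin is living and takes 1/12.
Fahad is living and takes 1/12.
Layth is living and takes 1/12.
Zuhair predeceased; the 1/4 allotted to Zuhair's branch passes to Zuhair's issue by representation.
The 1/4 is divided into 2 equal shares of 1/8 among Bashir, Jamal.
Bashir is living and takes 1/8.
Jamal is living and takes 1/8.
Hanan is living and takes 1/4.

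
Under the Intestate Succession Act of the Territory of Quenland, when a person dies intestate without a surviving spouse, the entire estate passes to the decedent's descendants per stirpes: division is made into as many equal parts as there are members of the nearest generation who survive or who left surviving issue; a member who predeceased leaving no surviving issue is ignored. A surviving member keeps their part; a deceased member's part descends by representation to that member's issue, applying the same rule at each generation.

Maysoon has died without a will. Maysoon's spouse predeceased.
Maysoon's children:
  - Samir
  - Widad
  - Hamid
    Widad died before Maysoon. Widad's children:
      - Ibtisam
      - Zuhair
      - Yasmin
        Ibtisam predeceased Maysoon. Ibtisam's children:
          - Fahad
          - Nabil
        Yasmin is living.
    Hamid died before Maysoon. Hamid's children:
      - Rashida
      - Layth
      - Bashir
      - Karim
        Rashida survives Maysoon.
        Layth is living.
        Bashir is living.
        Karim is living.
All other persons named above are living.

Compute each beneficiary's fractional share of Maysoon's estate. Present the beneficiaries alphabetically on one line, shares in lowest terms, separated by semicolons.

There is no surviving spouse, so the entire estate passes to Maysoon's descendants per stirpes.
The estate is divided into 3 equal shares of 1/3 among Samir, Widad, Hamid.
Samir is living and takes 1/3.
Widad predeceased; the 1/3 allotted to Widad's branch passes to Widad's issue by representation.
The 1/3 is divided into 3 equal shares of 1/9 among Ibtisam, Zuhair, Yasmin.
Ibtisam predeceased; the 1/9 allotted to Ibtisam's branch passes to Ibtisam's issue by representation.
The 1/9 is divided into 2 equal shares of 1/18 among Fahad, Nabil.
Fahad is living and takes 1/18.
Nabil is living and takes 1/18.
Zuhair is living and takes 1/9.
Yasmin is living and takes 1/9.
Hamid predeceased; the 1/3 allotted to Hamid's branch passes to Hamid's issue by representation.
The 1/3 is divided into 4 equal shares of 1/12 among Rashida, Layth, Bashir, Karim.
Rashida is living and takes 1/12.
Layth is living and takes 1/12.
Bashir is living and takes 1/12.
Karim is living and takes 1/12.

Bashir 1/12; Fahad 1/18; Karim 1/12; Layth 1/12; Nabil 1/18; Rashida 1/12; Samir 1/3; Yasmin 1/9; Zuhair 1/9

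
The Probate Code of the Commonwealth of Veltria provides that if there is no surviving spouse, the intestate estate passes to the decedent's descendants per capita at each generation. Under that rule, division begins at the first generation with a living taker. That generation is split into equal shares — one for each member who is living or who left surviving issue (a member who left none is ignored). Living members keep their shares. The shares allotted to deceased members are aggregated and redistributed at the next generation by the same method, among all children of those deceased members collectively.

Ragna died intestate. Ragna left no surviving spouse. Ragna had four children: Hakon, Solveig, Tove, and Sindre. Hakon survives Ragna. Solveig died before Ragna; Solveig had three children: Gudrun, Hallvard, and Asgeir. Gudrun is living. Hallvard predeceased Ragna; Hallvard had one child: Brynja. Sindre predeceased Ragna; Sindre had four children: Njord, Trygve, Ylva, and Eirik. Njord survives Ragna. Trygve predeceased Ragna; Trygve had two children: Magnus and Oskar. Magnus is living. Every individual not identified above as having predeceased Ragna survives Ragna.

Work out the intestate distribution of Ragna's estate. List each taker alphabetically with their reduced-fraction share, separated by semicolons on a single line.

There is no surviving spouse, so the entire estate passes to Ragna's descendants per capita at each generation.
At generation 1 (Hakon, Solveig, Tove, Sindre) there are 4 shares of (1)/4 = 1/4 each.
Living: Hakon and Tove — each takes 1/4.
Deceased: Solveig and Sindre. Their combined 1/2 is pooled and carried to generation 2.
At generation 2 (Gudrun, Hallvard, Asgeir, Njord, Trygve, Ylva, Eirik) there are 7 shares of (1/2)/7 = 1/14 each.
Living: Gudrun, Asgeir, Njord, Ylva, and Eirik — each takes 1/14.
Deceased: Hallvard and Trygve. Their combined 1/7 is pooled and carried to generation 3.
At generation 3 (Brynja, Magnus, Oskar) there are 3 shares of (1/7)/3 = 1/21 each.
Living: Brynja, Magnus, and Oskar — each takes 1/21.

Asgeir 1/14; Brynja 1/21; Eirik 1/14; Gudrun 1/14; Hakon 1/4; Magnus 1/21; Njord 1/14; Oskar 1/21; Tove 1/4; Ylva 1/14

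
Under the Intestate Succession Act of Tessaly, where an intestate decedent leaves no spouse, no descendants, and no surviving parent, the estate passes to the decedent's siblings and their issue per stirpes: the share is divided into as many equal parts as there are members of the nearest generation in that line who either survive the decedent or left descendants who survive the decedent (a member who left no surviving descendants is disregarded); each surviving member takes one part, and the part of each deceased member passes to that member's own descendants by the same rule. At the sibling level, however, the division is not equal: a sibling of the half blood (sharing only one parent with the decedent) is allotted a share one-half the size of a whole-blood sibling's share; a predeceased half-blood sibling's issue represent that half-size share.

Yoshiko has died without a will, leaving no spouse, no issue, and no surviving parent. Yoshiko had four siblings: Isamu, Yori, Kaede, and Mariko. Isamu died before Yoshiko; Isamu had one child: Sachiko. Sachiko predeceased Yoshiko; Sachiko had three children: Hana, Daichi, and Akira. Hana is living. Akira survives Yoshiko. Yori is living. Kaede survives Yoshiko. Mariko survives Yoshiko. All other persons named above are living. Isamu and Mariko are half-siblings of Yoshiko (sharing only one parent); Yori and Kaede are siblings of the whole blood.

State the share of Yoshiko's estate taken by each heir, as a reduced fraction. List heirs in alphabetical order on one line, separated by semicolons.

Akira 1/18; Daichi 1/18; Hana 1/18; Kaede 1/3; Mariko 1/6; Yori 1/3

No spouse, descendants, or parent survives, so the estate passes to Yoshiko's siblings per stirpes.
Half-blood siblings count for one-half the weight of whole-blood siblings at the initial division.
Dividing 1 in proportion to weights (total weight 3): Isamu (weight 1/2) → 1/6; Yori (weight 1) → 1/3; Kaede (weight 1) → 1/3; Mariko (weight 1/2) → 1/6.
Isamu predeceased; the 1/6 allotted to Isamu's branch passes to Isamu's issue by representation.
Sachiko's line is the sole branch at this level, so the full 1/6 passes to Sachiko's issue by representation.
The 1/6 is divided into 3 equal shares of 1/18 among Hana, Daichi, Akira.
Hana is living and takes 1/18.
Daichi is living and takes 1/18.
Akira is living and takes 1/18.
Yori is living and takes 1/3.
Kaede is living and takes 1/3.
Mariko is living and takes 1/6.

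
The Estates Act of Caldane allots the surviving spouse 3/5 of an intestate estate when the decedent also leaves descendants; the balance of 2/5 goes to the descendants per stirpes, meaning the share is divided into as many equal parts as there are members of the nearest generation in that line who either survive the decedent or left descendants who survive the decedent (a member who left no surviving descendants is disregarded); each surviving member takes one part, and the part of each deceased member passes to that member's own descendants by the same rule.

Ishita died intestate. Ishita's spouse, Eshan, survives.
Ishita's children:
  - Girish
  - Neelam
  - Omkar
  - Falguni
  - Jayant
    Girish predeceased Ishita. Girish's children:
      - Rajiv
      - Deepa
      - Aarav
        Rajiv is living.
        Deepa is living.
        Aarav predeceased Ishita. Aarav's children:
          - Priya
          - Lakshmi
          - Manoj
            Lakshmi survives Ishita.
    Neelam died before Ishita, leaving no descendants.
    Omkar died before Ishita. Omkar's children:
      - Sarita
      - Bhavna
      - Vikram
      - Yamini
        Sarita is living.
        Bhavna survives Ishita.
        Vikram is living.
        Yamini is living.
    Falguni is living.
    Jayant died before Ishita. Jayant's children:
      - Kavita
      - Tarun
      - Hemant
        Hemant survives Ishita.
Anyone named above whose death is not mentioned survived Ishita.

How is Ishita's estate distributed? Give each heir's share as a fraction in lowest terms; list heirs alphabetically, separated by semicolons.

Eshan, as surviving spouse, takes 3/5.
The remaining 2/5 passes to Ishita's descendants per stirpes.
Neelam left no surviving issue, so that branch lapses and is disregarded.
The 2/5 is divided into 4 equal shares of 1/10 among Girish, Omkar, Falguni, Jayant.
Girish predeceased; the 1/10 allotted to Girish's branch passes to Girish's issue by representation.
The 1/10 is divided into 3 equal shares of 1/30 among Rajiv, Deepa, Aarav.
Rajiv is living and takes 1/30.
Deepa is living and takes 1/30.
Aarav predeceased; the 1/30 allotted to Aarav's branch passes to Aarav's issue by representation.
The 1/30 is divided into 3 equal shares of 1/90 among Priya, Lakshmi, Manoj.
Priya is living and takes 1/90.
Lakshmi is living and takes 1/90.
Manoj is living and takes 1/90.
Omkar predeceased; the 1/10 allotted to Omkar's branch passes to Omkar's issue by representation.
The 1/10 is divided into 4 equal shares of 1/40 among Sarita, Bhavna, Vikram, Yamini.
Sarita is living and takes 1/40.
Bhavna is living and takes 1/40.
Vikram is living and takes 1/40.
Yamini is living and takes 1/40.
Falguni is living and takes 1/10.
Jayant predeceased; the 1/10 allotted to Jayant's branch passes to Jayant's issue by representation.
The 1/10 is divided into 3 equal shares of 1/30 among Kavita, Tarun, Hemant.
Kavita is living and takes 1/30.
Tarun is living and takes 1/30.
Hemant is living and takes 1/30.

Bhavna 1/40; Deepa 1/30; Eshan 3/5; Falguni 1/10; Hemant 1/30; Kavita 1/30; Lakshmi 1/90; Manoj 1/90; Priya 1/90; Rajiv 1/30; Sarita 1/40; Tarun 1/30; Vikram 1/40; Yamini 1/40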